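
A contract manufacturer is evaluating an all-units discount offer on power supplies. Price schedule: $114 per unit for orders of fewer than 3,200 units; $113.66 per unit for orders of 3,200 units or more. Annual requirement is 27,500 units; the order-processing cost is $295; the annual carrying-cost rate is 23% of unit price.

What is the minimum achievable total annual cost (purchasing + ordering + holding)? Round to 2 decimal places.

$3,155,625.70

H₁ = 23%×$114 = $26.2200;  H₂ = 23%×$113.66 = $26.1418
EOQ₁ = √(2×27,500×295/26.2200) = 786.64  (< 3,200, feasible at tier 1)
EOQ₂ = √(2×27,500×295/26.1418) = 787.82  (< 3,200 → use Q = 3,200 at tier-2 price)
TC(tier 1 (EOQ₁), Q≈786.6) = $3,155,625.70
TC(tier 2, Q≈3,200.0) = $3,170,012.04
Minimum at tier 1 (EOQ₁): $3,155,625.70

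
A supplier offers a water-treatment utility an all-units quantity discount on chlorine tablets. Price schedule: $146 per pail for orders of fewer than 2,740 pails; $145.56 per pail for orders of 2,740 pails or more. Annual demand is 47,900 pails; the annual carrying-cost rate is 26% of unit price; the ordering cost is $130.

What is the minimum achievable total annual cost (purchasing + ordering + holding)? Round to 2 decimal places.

H₁ = 26%×$146 = $37.9600;  H₂ = 26%×$145.56 = $37.8456
EOQ₁ = √(2×47,900×130/37.9600) = 572.78  (< 2,740, feasible at tier 1)
EOQ₂ = √(2×47,900×130/37.8456) = 573.65  (< 2,740 → use Q = 2,740 at tier-2 price)
TC(tier 1 (EOQ₁), Q≈572.8) = $7,015,142.90
TC(tier 2, Q≈2,740.0) = $7,026,445.10
Minimum at tier 1 (EOQ₁): $7,015,142.90

$7,015,142.90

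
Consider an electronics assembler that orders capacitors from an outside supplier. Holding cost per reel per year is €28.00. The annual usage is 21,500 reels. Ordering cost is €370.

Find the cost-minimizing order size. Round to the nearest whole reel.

754 reels

Q* = √(2·D·S / H) = √(2·21,500·370 / 28) = √568,214.3 ≈ 753.80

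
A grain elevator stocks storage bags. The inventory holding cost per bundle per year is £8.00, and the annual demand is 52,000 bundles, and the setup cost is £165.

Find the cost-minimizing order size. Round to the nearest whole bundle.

1,465 bundles

2DS/H = 2·52,000·165/8 = 2,145,000.00
EOQ = √2,145,000.00 ≈ 1,464.58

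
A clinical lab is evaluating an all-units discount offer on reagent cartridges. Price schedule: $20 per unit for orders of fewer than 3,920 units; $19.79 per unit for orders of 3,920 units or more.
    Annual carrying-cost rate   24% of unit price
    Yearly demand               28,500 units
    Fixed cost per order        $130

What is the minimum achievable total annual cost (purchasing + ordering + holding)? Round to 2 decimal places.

H₁ = 24%×$20 = $4.8000;  H₂ = 24%×$19.79 = $4.7496
EOQ₁ = √(2×28,500×130/4.8000) = 1,242.48  (< 3,920, feasible at tier 1)
EOQ₂ = √(2×28,500×130/4.7496) = 1,249.05  (< 3,920 → use Q = 3,920 at tier-2 price)
TC(tier 1 (EOQ₁), Q≈1,242.5) = $575,963.89
TC(tier 2, Q≈3,920.0) = $574,269.37
Minimum at tier 2: $574,269.37

$574,269.37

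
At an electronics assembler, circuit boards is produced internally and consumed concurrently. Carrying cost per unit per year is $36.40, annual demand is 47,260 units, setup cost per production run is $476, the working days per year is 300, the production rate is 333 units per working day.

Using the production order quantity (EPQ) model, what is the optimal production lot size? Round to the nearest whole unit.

d = 47,260/300 = 157.5333 units/day;  effective holding cost H(1 − d/p) = 36.4·(1 − 157.5333/333) = 19.18014
Q* = √(2DS / H_eff) = √(2·47,260·476 / 19.18014) ≈ 1,531.58

1,532 units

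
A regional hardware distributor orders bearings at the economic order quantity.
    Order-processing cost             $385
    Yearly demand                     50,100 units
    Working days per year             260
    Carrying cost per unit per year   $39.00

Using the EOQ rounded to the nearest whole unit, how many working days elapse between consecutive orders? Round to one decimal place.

5.2 days

Optimal lot size Q* = (2 × 50,100 × $385 / $39)^½ ≈ 994.56 → Q = 995 units
Days between orders = 260 / (D/Q) = 260 / 50.352 ≈ 5.164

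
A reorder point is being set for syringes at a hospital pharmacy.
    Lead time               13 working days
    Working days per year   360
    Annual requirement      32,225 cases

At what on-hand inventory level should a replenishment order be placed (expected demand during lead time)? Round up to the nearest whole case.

1,164 cases

Daily demand d = 32,225 / 360 = 89.514 cases/day
Demand during lead time = 89.514 × 13 = 1,163.68
Reorder point = 1,163.68 → round up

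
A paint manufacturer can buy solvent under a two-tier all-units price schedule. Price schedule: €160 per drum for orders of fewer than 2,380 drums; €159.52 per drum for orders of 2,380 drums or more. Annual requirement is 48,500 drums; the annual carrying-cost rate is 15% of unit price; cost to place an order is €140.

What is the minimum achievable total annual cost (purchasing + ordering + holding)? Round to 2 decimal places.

€7,768,047.26

H₁ = 15%×€160 = €24.0000;  H₂ = 15%×€159.52 = €23.9280
EOQ₁ = √(2×48,500×140/24.0000) = 752.22  (< 2,380, feasible at tier 1)
EOQ₂ = √(2×48,500×140/23.9280) = 753.35  (< 2,380 → use Q = 2,380 at tier-2 price)
TC(tier 1 (EOQ₁), Q≈752.2) = €7,778,053.25
TC(tier 2, Q≈2,380.0) = €7,768,047.26
Minimum at tier 2: €7,768,047.26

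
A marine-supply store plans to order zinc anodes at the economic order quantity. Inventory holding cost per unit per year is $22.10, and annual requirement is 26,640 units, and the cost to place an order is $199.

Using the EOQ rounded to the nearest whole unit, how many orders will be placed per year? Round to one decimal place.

EOQ = √(2DS/H) = √(2 × 26,640 × 199 / 22.1)
    = √(479,761.09) ≈ 692.65 → Q = 693
Orders per year = D/Q = 26,640 / 693 = 38.442

38.4 orders per year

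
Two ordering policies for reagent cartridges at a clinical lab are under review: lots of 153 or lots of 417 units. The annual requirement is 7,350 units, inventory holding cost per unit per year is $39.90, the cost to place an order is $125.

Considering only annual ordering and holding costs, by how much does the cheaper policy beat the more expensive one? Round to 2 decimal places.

$1,465.14

Annual cost at Q: ordering D·S/Q plus holding Q·H/2.
TC(153) = (7,350/153)×125 + (153/2)×39.9 = $9,057.25
TC(417) = (7,350/417)×125 + (417/2)×39.9 = $10,522.39
Cheaper: Q = 153.  Difference = $1,465.14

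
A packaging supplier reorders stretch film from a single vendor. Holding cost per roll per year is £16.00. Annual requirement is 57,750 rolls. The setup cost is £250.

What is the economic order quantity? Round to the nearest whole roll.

1,343 rolls

Q* = √(2·D·S / H) = √(2·57,750·250 / 16) = √1,804,687.5 ≈ 1,343.39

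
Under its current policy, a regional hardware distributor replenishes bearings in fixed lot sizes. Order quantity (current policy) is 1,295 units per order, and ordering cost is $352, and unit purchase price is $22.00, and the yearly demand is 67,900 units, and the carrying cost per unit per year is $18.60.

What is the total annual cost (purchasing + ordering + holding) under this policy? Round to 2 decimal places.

Orders/yr = 67,900/1,295 = 52.432; ordering cost = 52.432 × $352 = $18,456.22
Average inventory = 1,295/2 = 647.5; holding cost = 647.5 × $18.6 = $12,043.50
Purchase cost = D·C = 67,900 × 22 = $1,493,800.00
Total = $18,456.22 + $12,043.50 + $1,493,800.00 = $1,524,299.72

$1,524,299.72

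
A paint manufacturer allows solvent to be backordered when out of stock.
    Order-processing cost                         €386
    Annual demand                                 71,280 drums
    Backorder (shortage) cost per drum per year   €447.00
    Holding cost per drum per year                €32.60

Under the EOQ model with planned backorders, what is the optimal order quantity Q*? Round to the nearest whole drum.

1,346 drums

Q* = √(2DS/H) · √((H + b)/b)
   = √(2 × 71,280 × 386 / 32.6) · √((32.6 + 447) / 447)
   = 1,299.223 × 1.0358 ≈ 1,345.77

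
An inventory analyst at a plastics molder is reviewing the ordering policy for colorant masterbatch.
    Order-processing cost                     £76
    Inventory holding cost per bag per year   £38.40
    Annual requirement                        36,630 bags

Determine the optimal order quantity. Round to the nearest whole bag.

381 bags

Q* = √(2·D·S / H) = √(2·36,630·76 / 38.4) = √144,993.8 ≈ 380.78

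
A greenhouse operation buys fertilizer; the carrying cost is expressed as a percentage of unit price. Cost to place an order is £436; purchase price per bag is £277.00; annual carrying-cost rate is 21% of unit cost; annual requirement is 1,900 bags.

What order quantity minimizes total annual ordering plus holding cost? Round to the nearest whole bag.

169 bags

Carrying cost H = £277 × 21% = £58.1700/bag/yr
Q* = √(2·D·S / H) = √(2·1,900·436 / 58.17) = √28,482.0 ≈ 168.77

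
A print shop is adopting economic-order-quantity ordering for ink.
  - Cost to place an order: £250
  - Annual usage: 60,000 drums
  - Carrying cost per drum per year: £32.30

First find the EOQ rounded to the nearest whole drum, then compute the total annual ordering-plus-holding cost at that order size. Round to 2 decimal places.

EOQ = √(2DS/H) = √(2 × 60,000 × 250 / 32.3)
    = √(928,792.57) ≈ 963.74 → Q = 964 drums
Annual ordering cost = (D/Q)·S = (60,000/964) × 250 = £15,560.17
Annual holding cost  = (Q/2)·H = (964/2) × 32.3 = £15,568.60
Total = £15,560.17 + £15,568.60 = £31,128.77

£31,128.77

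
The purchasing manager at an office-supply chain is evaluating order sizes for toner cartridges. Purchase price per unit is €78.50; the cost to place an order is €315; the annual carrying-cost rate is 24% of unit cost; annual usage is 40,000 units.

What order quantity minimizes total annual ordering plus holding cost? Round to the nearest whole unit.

Carrying cost H = €78.5 × 24% = €18.8400/unit/yr
2DS/H = 2·40,000·315/18.84 = 1,337,579.62
EOQ = √1,337,579.62 ≈ 1,156.54

1,157 units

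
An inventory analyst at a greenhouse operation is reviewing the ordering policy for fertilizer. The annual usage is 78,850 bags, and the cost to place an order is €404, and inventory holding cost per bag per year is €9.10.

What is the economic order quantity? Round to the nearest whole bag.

2,646 bags

2DS/H = 2·78,850·404/9.1 = 7,001,186.81
EOQ = √7,001,186.81 ≈ 2,645.98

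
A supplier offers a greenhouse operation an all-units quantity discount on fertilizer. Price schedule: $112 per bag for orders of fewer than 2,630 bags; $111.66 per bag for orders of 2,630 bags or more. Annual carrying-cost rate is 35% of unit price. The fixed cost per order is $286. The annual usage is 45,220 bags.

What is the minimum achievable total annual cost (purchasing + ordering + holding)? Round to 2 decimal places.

$5,096,482.44

H₁ = 35%×$112 = $39.2000;  H₂ = 35%×$111.66 = $39.0810
EOQ₁ = √(2×45,220×286/39.2000) = 812.31  (< 2,630, feasible at tier 1)
EOQ₂ = √(2×45,220×286/39.0810) = 813.54  (< 2,630 → use Q = 2,630 at tier-2 price)
TC(tier 1 (EOQ₁), Q≈812.3) = $5,096,482.44
TC(tier 2, Q≈2,630.0) = $5,105,574.18
Minimum at tier 1 (EOQ₁): $5,096,482.44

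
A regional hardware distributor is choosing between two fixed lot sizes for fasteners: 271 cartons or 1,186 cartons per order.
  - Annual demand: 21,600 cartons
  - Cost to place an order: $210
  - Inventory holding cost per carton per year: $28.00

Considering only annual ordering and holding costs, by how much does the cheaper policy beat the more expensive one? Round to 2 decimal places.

$103.39

Annual cost at Q: ordering D·S/Q plus holding Q·H/2.
TC(271) = (21,600/271)×210 + (271/2)×28 = $20,532.01
TC(1,186) = (21,600/1,186)×210 + (1,186/2)×28 = $20,428.62
Cheaper: Q = 1,186.  Difference = $103.39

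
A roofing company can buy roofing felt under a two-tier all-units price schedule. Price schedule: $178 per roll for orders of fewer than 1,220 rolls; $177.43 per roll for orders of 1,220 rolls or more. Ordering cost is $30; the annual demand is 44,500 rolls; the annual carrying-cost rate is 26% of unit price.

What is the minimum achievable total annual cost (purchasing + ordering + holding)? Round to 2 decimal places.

$7,924,869.66

H₁ = 26%×$178 = $46.2800;  H₂ = 26%×$177.43 = $46.1318
EOQ₁ = √(2×44,500×30/46.2800) = 240.19  (< 1,220, feasible at tier 1)
EOQ₂ = √(2×44,500×30/46.1318) = 240.58  (< 1,220 → use Q = 1,220 at tier-2 price)
TC(tier 1 (EOQ₁), Q≈240.2) = $7,932,116.10
TC(tier 2, Q≈1,220.0) = $7,924,869.66
Minimum at tier 2: $7,924,869.66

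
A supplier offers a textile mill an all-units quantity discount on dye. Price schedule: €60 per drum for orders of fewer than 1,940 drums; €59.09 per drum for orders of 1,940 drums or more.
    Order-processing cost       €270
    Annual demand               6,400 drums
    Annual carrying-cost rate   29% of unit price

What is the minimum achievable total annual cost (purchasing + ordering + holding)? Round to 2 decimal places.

€391,754.64

H₁ = 29%×€60 = €17.4000;  H₂ = 29%×€59.09 = €17.1361
EOQ₁ = √(2×6,400×270/17.4000) = 445.67  (< 1,940, feasible at tier 1)
EOQ₂ = √(2×6,400×270/17.1361) = 449.09  (< 1,940 → use Q = 1,940 at tier-2 price)
TC(tier 1 (EOQ₁), Q≈445.7) = €391,754.64
TC(tier 2, Q≈1,940.0) = €395,688.74
Minimum at tier 1 (EOQ₁): €391,754.64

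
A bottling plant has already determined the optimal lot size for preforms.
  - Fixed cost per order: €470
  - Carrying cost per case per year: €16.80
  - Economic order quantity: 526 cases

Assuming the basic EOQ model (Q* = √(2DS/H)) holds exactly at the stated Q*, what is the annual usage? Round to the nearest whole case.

4,945 cases per year

From Q* = √(2DS/H) ⇒ Q*² = 2DS/H.
D = Q²H / (2S) = 526² × 16.8 / (2 × 470) = 4,944.85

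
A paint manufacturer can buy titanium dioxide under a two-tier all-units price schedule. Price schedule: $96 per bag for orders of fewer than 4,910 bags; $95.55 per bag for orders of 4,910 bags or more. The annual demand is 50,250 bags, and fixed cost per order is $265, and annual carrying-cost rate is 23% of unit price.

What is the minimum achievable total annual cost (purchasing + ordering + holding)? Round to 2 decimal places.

$4,848,249.65

H₁ = 23%×$96 = $22.0800;  H₂ = 23%×$95.55 = $21.9765
EOQ₁ = √(2×50,250×265/22.0800) = 1,098.26  (< 4,910, feasible at tier 1)
EOQ₂ = √(2×50,250×265/21.9765) = 1,100.85  (< 4,910 → use Q = 4,910 at tier-2 price)
TC(tier 1 (EOQ₁), Q≈1,098.3) = $4,848,249.65
TC(tier 2, Q≈4,910.0) = $4,858,051.87
Minimum at tier 1 (EOQ₁): $4,848,249.65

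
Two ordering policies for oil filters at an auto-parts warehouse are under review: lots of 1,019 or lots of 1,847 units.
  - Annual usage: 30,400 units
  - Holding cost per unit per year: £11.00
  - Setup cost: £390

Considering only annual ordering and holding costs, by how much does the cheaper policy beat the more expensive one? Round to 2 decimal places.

Annual cost at Q: ordering D·S/Q plus holding Q·H/2.
TC(1,019) = (30,400/1,019)×390 + (1,019/2)×11 = £17,239.44
TC(1,847) = (30,400/1,847)×390 + (1,847/2)×11 = £16,577.56
Lots of 1,847 are cheaper by £661.88.

£661.88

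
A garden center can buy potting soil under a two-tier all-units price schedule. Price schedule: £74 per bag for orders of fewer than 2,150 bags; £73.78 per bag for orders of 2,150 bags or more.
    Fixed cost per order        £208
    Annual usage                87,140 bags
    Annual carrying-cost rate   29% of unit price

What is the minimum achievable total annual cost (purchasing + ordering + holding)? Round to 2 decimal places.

H₁ = 29%×£74 = £21.4600;  H₂ = 29%×£73.78 = £21.3962
EOQ₁ = √(2×87,140×208/21.4600) = 1,299.69  (< 2,150, feasible at tier 1)
EOQ₂ = √(2×87,140×208/21.3962) = 1,301.63  (< 2,150 → use Q = 2,150 at tier-2 price)
TC(tier 1 (EOQ₁), Q≈1,299.7) = £6,476,251.40
TC(tier 2, Q≈2,150.0) = £6,460,620.40
Minimum at tier 2: £6,460,620.40

£6,460,620.40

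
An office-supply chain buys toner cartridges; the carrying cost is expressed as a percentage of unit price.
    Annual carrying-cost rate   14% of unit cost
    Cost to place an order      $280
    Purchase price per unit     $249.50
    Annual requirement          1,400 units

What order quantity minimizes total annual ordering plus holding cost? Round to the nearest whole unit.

Holding cost per unit per year: H = 14% × $249.5 = $34.9300
Q* = √(2·D·S / H) = √(2·1,400·280 / 34.93) = √22,444.9 ≈ 149.82

150 units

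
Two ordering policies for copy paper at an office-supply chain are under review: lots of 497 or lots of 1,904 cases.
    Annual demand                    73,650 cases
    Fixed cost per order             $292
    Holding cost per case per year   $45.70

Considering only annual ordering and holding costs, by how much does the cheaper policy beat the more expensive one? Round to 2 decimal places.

For each Q, cost = (D/Q)·S + (Q/2)·H.
TC(497) = (73,650/497)×292 + (497/2)×45.7 = $54,627.68
TC(1,904) = (73,650/1,904)×292 + (1,904/2)×45.7 = $54,801.46
Lots of 497 are cheaper by $173.79.

$173.79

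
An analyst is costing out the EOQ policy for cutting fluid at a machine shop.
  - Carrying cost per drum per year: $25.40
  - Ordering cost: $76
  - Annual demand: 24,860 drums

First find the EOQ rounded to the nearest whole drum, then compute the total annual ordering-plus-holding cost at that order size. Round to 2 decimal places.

$9,796.92

Q* = √(2·D·S / H) = √(2·24,860·76 / 25.4) = √148,768.5 ≈ 385.71 → Q = 386 drums
Annual ordering cost = (D/Q)·S = (24,860/386) × 76 = $4,894.72
Annual holding cost  = (Q/2)·H = (386/2) × 25.4 = $4,902.20
Total = $4,894.72 + $4,902.20 = $9,796.92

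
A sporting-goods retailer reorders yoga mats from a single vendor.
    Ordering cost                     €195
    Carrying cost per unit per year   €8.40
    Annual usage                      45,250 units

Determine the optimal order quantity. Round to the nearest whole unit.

1,449 units

EOQ = √(2DS/H) = √(2 × 45,250 × 195 / 8.4)
    = √(2,100,892.86) ≈ 1,449.45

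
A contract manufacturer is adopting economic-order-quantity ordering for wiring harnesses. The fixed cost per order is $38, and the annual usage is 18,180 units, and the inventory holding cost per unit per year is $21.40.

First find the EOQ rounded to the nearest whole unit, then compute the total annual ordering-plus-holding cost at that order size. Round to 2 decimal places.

$5,437.64

EOQ = √(2DS/H) = √(2 × 18,180 × 38 / 21.4)
    = √(64,564.49) ≈ 254.10 → Q = 254 units
Annual ordering cost = (D/Q)·S = (18,180/254) × 38 = $2,719.84
Annual holding cost  = (Q/2)·H = (254/2) × 21.4 = $2,717.80
Total = $2,719.84 + $2,717.80 = $5,437.64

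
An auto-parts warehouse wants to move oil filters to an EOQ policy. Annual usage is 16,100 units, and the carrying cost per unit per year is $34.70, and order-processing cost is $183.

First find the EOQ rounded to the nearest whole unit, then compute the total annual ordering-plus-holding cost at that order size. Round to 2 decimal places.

$14,299.41

2DS/H = 2·16,100·183/34.7 = 169,815.56
EOQ = √169,815.56 ≈ 412.09 → Q = 412 units
Annual ordering cost = (D/Q)·S = (16,100/412) × 183 = $7,151.21
Annual holding cost  = (Q/2)·H = (412/2) × 34.7 = $7,148.20
Total = $7,151.21 + $7,148.20 = $14,299.41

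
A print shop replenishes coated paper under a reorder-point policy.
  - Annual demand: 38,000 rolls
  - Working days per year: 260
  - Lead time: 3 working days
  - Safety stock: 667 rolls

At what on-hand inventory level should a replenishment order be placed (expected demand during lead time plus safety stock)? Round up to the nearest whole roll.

Daily demand d = 38,000 / 260 = 146.154 rolls/day
Demand during lead time = 146.154 × 3 = 438.46
Reorder point = 438.46 + 667 = 1,105.46 → round up

1,106 rolls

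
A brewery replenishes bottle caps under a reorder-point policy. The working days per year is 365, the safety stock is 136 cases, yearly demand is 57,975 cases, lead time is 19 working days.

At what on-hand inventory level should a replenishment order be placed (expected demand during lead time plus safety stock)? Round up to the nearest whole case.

Daily demand d = 57,975 / 365 = 158.836 cases/day
Demand during lead time = 158.836 × 19 = 3,017.88
Reorder point = 3,017.88 + 136 = 3,153.88 → round up

3,154 cases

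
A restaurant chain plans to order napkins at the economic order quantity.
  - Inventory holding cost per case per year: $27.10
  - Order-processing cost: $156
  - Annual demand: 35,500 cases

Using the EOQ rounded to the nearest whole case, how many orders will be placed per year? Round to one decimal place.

55.6 orders per year

EOQ = √(2DS/H) = √(2 × 35,500 × 156 / 27.1)
    = √(408,708.49) ≈ 639.30 → Q = 639
Orders per year = D/Q = 35,500 / 639 = 55.556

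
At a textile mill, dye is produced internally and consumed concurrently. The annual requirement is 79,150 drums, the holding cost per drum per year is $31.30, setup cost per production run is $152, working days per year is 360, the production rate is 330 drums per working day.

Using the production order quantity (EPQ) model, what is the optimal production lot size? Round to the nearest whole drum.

1,518 drums

d = 79,150/360 = 219.8611 drums/day;  effective holding cost H(1 − d/p) = 31.3·(1 − 219.8611/330) = 10.44651
Q* = √(2DS / H_eff) = √(2·79,150·152 / 10.44651) ≈ 1,517.67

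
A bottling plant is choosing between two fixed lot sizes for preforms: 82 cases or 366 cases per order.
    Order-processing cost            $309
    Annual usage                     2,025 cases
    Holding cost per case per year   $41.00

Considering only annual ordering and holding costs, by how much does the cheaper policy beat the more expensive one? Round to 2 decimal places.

$99.16

TC(Q) = (D/Q)S + (Q/2)H
TC(82) = (2,025/82)×309 + (82/2)×41 = $9,311.79
TC(366) = (2,025/366)×309 + (366/2)×41 = $9,212.63
|ΔTC| = |$9,311.79 − $9,212.63| = $99.16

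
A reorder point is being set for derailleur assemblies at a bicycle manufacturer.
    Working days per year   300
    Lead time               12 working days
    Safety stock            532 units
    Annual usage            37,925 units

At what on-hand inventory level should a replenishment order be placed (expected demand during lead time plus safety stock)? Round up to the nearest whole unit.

2,049 units

Daily demand d = 37,925 / 300 = 126.417 units/day
Demand during lead time = 126.417 × 12 = 1,517.00
Reorder point = 1,517.00 + 532 = 2,049.00 → round up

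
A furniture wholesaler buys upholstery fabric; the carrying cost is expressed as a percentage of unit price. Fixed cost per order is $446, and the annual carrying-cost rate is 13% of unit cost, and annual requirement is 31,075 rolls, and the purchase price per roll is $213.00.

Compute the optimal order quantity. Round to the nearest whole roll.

Holding cost per roll per year: H = 13% × $213 = $27.6900
EOQ = √(2DS/H) = √(2 × 31,075 × 446 / 27.69)
    = √(1,001,043.70) ≈ 1,000.52

1,001 rolls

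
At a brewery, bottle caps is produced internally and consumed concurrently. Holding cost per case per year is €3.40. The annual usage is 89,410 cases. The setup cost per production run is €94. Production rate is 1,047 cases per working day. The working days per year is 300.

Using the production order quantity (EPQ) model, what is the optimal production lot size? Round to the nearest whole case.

2,629 cases

Daily demand d = 89,410/300 = 298.033; p = 1047; 1 − d/p = 0.71535
EPQ = √(2DS / (H(1 − d/p)))
    = √(2 × 89,410 × 94 / (3.4 × 0.71535)) ≈ 2,628.90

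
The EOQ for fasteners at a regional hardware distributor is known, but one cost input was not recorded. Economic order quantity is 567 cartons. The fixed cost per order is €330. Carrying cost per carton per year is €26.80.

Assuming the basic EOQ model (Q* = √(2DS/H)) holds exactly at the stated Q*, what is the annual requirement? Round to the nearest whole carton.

Since Q* = (2DS/H)^½, squaring gives Q*²·H = 2DS.
D = Q²H / (2S) = 567² × 26.8 / (2 × 330) = 13,054.40

13,054 cartons per year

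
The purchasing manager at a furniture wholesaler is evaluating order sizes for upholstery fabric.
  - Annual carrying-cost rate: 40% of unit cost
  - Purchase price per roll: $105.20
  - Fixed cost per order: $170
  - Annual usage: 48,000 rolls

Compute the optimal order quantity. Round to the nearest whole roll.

Holding cost per roll per year: H = 40% × $105.2 = $42.0800
EOQ = √(2DS/H) = √(2 × 48,000 × 170 / 42.08)
    = √(387,832.70) ≈ 622.76

623 rolls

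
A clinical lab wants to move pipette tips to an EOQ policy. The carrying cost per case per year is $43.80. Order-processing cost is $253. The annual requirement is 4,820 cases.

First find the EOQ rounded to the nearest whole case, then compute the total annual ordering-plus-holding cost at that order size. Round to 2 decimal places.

$10,335.60

EOQ = √(2DS/H) = √(2 × 4,820 × 253 / 43.8)
    = √(55,683.11) ≈ 235.97 → Q = 236 cases
Ordering: D/Q × S = 4,820/236 × $253 = $5,167.20
Holding:  Q/2 × H = 236/2 × $43.8 = $5,168.40
Total = $5,167.20 + $5,168.40 = $10,335.60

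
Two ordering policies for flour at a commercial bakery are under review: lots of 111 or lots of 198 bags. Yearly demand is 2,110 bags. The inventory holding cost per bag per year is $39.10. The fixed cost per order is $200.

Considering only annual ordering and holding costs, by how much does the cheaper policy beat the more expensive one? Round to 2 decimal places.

For each Q, cost = (D/Q)·S + (Q/2)·H.
TC(111) = (2,110/111)×200 + (111/2)×39.1 = $5,971.85
TC(198) = (2,110/198)×200 + (198/2)×39.1 = $6,002.21
|ΔTC| = |$5,971.85 − $6,002.21| = $30.36

$30.36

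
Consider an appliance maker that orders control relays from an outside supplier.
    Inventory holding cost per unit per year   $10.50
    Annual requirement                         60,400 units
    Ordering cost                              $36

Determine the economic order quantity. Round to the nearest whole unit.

644 units

2DS/H = 2·60,400·36/10.5 = 414,171.43
EOQ = √414,171.43 ≈ 643.56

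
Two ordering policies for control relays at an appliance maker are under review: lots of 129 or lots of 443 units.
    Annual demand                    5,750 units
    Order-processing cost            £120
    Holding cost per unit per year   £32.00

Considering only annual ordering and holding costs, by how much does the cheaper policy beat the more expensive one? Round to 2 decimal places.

TC(Q) = (D/Q)S + (Q/2)H
TC(129) = (5,750/129)×120 + (129/2)×32 = £7,412.84
TC(443) = (5,750/443)×120 + (443/2)×32 = £8,645.56
Lots of 129 are cheaper by £1,232.72.

£1,232.72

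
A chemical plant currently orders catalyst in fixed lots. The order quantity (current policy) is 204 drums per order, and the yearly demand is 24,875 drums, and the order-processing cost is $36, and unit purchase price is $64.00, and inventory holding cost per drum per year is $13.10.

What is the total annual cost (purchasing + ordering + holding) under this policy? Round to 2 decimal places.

Ordering: D/Q × S = 24,875/204 × $36 = $4,389.71
Holding:  Q/2 × H = 204/2 × $13.1 = $1,336.20
Purchase cost = D·C = 24,875 × 64 = $1,592,000.00
Total = $4,389.71 + $1,336.20 + $1,592,000.00 = $1,597,725.91

$1,597,725.91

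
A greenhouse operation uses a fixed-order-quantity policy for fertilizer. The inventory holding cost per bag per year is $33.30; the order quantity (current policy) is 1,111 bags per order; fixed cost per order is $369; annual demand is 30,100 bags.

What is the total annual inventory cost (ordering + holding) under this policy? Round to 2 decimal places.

$28,495.36

Orders/yr = 30,100/1,111 = 27.093; ordering cost = 27.093 × $369 = $9,997.21
Average inventory = 1,111/2 = 555.5; holding cost = 555.5 × $33.3 = $18,498.15
Total = $9,997.21 + $18,498.15 = $28,495.36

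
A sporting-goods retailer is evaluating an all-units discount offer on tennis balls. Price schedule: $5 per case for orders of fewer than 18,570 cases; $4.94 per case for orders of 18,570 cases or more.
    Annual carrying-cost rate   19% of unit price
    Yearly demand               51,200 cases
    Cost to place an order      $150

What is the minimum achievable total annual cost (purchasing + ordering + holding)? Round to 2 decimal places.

$259,819.95

H₁ = 19%×$5 = $0.9500;  H₂ = 19%×$4.94 = $0.9386
EOQ₁ = √(2×51,200×150/0.9500) = 4,021.00  (< 18,570, feasible at tier 1)
EOQ₂ = √(2×51,200×150/0.9386) = 4,045.34  (< 18,570 → use Q = 18,570 at tier-2 price)
TC(tier 1 (EOQ₁), Q≈4,021.0) = $259,819.95
TC(tier 2, Q≈18,570.0) = $262,056.47
Minimum at tier 1 (EOQ₁): $259,819.95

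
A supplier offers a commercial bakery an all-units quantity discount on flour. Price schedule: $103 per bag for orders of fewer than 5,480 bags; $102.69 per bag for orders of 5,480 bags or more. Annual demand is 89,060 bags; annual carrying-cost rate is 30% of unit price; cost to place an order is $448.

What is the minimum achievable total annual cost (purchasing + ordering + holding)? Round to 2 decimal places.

$9,222,836.33

H₁ = 30%×$103 = $30.9000;  H₂ = 30%×$102.69 = $30.8070
EOQ₁ = √(2×89,060×448/30.9000) = 1,607.00  (< 5,480, feasible at tier 1)
EOQ₂ = √(2×89,060×448/30.8070) = 1,609.42  (< 5,480 → use Q = 5,480 at tier-2 price)
TC(tier 1 (EOQ₁), Q≈1,607.0) = $9,222,836.33
TC(tier 2, Q≈5,480.0) = $9,237,263.40
Minimum at tier 1 (EOQ₁): $9,222,836.33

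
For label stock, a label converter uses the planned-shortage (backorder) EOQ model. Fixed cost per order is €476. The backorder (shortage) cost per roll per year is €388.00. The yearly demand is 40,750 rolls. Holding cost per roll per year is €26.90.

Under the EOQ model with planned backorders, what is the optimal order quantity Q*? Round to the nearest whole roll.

Basic EOQ = √(2·40,750·476/26.9) = 1,200.898
Backorder adjustment √((H+b)/b) = √((26.9+388)/388) = 1.0341
Q* = 1,200.898 × 1.0341 ≈ 1,241.83

1,242 rolls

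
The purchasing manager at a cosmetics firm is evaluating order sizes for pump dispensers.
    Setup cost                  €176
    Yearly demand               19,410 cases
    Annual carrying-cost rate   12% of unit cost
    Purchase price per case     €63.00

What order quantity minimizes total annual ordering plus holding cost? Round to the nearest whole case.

951 cases

H = i·C = 0.12 × €63 = €7.5600 per case-year
Q* = √(2·D·S / H) = √(2·19,410·176 / 7.56) = √903,746.0 ≈ 950.66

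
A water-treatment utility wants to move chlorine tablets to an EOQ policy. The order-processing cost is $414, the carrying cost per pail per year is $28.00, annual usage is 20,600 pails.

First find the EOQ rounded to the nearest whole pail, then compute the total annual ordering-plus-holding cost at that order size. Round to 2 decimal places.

$21,853.85

EOQ = √(2DS/H) = √(2 × 20,600 × 414 / 28)
    = √(609,171.43) ≈ 780.49 → Q = 780 pails
Ordering: D/Q × S = 20,600/780 × $414 = $10,933.85
Holding:  Q/2 × H = 780/2 × $28 = $10,920.00
Total = $10,933.85 + $10,920.00 = $21,853.85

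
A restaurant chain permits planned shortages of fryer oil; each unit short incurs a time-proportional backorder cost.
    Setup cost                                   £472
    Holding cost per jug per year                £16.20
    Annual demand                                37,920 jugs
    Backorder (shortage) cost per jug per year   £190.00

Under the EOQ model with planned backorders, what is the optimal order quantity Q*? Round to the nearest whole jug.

1,549 jugs

Q* = √(2DS/H) · √((H + b)/b)
   = √(2 × 37,920 × 472 / 16.2) · √((16.2 + 190) / 190)
   = 1,486.492 × 1.0418 ≈ 1,548.57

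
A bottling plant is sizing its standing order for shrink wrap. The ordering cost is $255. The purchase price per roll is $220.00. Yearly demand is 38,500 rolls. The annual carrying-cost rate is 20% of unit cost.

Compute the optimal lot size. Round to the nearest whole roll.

Holding cost per roll per year: H = 20% × $220 = $44.0000
EOQ = √(2DS/H) = √(2 × 38,500 × 255 / 44)
    = √(446,250.00) ≈ 668.02

668 rolls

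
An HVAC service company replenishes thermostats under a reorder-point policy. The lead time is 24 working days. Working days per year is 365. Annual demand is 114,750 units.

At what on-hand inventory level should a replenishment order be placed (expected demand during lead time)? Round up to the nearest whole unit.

Daily demand d = 114,750 / 365 = 314.384 units/day
Demand during lead time = 314.384 × 24 = 7,545.21
Reorder point = 7,545.21 → round up

7,546 units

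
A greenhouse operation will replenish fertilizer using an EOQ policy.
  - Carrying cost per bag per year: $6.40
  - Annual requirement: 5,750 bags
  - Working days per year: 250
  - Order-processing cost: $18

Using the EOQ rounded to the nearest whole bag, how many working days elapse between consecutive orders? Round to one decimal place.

7.8 days

Q* = √(2·D·S / H) = √(2·5,750·18 / 6.4) = √32,343.8 ≈ 179.84 → Q = 180 bags
Days between orders = 250 / (D/Q) = 250 / 31.944 ≈ 7.826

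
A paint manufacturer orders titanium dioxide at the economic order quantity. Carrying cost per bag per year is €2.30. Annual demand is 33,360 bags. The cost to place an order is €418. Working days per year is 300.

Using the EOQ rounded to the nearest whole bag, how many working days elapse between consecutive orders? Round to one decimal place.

Q* = √(2·D·S / H) = √(2·33,360·418 / 2.3) = √12,125,634.8 ≈ 3,482.19 → Q = 3,482 bags
T = Q/D × 300 days = 3,482/33,360 × 300 = 31.313 days

31.3 days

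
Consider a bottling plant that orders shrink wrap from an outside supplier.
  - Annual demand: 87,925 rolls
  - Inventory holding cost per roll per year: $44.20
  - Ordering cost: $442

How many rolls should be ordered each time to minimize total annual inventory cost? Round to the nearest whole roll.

Optimal lot size Q* = (2 × 87,925 × $442 / $44.2)^½ ≈ 1,326.08

1,326 rolls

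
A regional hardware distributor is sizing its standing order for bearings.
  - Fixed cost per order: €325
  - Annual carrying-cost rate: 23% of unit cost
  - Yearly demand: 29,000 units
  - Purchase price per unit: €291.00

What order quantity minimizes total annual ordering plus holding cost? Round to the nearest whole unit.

531 units

Carrying cost H = €291 × 23% = €66.9300/unit/yr
2DS/H = 2·29,000·325/66.93 = 281,637.53
EOQ = √281,637.53 ≈ 530.70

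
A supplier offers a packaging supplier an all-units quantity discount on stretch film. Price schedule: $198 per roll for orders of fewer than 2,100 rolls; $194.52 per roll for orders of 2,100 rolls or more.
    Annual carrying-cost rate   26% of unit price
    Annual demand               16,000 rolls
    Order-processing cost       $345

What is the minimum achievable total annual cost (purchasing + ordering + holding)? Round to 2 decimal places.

H₁ = 26%×$198 = $51.4800;  H₂ = 26%×$194.52 = $50.5752
EOQ₁ = √(2×16,000×345/51.4800) = 463.09  (< 2,100, feasible at tier 1)
EOQ₂ = √(2×16,000×345/50.5752) = 467.21  (< 2,100 → use Q = 2,100 at tier-2 price)
TC(tier 1 (EOQ₁), Q≈463.1) = $3,191,839.87
TC(tier 2, Q≈2,100.0) = $3,168,052.53
Minimum at tier 2: $3,168,052.53

$3,168,052.53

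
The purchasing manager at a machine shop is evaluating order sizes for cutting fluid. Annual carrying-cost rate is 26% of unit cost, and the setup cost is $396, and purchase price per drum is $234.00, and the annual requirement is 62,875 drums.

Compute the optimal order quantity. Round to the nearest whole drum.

Holding cost per drum per year: H = 26% × $234 = $60.8400
Optimal lot size Q* = (2 × 62,875 × $396 / $60.84)^½ ≈ 904.70

905 drums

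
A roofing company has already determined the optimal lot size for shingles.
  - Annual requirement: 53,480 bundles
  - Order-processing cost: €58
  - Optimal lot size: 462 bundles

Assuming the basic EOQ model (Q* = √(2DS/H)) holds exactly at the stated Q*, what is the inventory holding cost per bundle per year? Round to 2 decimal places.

From Q* = √(2DS/H) ⇒ Q*² = 2DS/H.
H = 2DS / Q² = 2 × 53,480 × 58 / 462² = 29.0647

€29.06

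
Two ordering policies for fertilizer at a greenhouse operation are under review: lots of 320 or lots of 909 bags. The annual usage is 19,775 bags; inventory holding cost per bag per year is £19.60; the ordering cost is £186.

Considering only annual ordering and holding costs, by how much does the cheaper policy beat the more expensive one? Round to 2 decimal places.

Annual cost at Q: ordering D·S/Q plus holding Q·H/2.
TC(320) = (19,775/320)×186 + (320/2)×19.6 = £14,630.22
TC(909) = (19,775/909)×186 + (909/2)×19.6 = £12,954.57
Lots of 909 are cheaper by £1,675.65.

£1,675.65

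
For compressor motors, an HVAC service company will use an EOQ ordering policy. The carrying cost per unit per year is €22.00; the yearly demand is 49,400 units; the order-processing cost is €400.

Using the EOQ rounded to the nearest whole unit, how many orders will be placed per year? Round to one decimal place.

2DS/H = 2·49,400·400/22 = 1,796,363.64
EOQ = √1,796,363.64 ≈ 1,340.28 → Q = 1,340
Orders per year = D/Q = 49,400 / 1,340 = 36.866

36.9 orders per year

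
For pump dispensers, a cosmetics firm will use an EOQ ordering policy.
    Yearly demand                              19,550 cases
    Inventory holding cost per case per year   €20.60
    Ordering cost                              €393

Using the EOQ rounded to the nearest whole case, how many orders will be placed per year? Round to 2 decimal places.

22.63 orders per year

Optimal lot size Q* = (2 × 19,550 × €393 / €20.6)^½ ≈ 863.68 → Q = 864
Orders per year = D/Q = 19,550 / 864 = 22.627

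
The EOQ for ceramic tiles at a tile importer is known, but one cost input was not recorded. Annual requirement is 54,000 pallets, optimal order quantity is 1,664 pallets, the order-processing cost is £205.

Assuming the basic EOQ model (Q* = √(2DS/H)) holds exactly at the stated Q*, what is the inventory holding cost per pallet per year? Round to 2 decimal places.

£8.00

From Q* = √(2DS/H) ⇒ Q*² = 2DS/H.
H = 2DS / Q² = 2 × 54,000 × 205 / 1,664² = 7.9960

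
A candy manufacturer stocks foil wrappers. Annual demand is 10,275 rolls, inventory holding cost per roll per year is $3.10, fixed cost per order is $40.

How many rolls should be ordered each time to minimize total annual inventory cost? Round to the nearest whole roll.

Q* = √(2·D·S / H) = √(2·10,275·40 / 3.1) = √265,161.3 ≈ 514.94

515 rolls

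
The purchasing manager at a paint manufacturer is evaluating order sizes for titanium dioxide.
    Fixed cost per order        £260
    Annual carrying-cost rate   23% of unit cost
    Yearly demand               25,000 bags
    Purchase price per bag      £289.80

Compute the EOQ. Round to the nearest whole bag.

442 bags

Holding cost per bag per year: H = 23% × £289.8 = £66.6540
2DS/H = 2·25,000·260/66.654 = 195,037.06
EOQ = √195,037.06 ≈ 441.63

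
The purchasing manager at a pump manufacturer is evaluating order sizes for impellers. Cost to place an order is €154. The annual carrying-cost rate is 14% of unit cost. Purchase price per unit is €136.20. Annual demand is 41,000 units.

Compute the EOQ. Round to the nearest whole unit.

814 units

Carrying cost H = €136.2 × 14% = €19.0680/unit/yr
Q* = √(2·D·S / H) = √(2·41,000·154 / 19.068) = √662,261.4 ≈ 813.79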